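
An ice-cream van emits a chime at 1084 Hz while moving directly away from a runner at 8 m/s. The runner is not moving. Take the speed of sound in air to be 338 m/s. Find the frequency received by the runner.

Moving source, stationary observer: f' = f · v/(v + v_s) since the source is receding.
f' = 1084 × 338/(338 + 8) = 1084 × 338/346 ≈ 1059 Hz.

1059 Hz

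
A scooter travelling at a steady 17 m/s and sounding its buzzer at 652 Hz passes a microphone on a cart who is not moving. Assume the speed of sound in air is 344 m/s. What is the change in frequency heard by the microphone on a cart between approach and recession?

Approaching: f₁ = f · v/(v − v_s) = 652 × 344/327 ≈ 685.9 Hz.
Receding: f₂ = f · v/(v + v_s) = 652 × 344/361 ≈ 621.3 Hz.
Drop: f₁ − f₂ = 2f·v·v_s/(v² − v_s²) = 2 × 652 × 344 × 17/(344² − 17²) ≈ 64.6 Hz.

64.6 Hz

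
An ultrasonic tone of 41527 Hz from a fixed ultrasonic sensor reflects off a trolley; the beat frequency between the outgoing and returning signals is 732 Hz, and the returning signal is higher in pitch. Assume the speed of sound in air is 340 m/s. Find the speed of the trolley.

Double Doppler shift off a moving reflector: f₂ = f₀ · (v + u)/(v − u) (u > 0 toward emitter).
Returning signal is higher, so f₂ = f₀ + Δf = 41527 + 732 = 42259 Hz.
Rearranging, u = v · (f₂ − f₀)/(f₂ + f₀) = 340 × 732/83786 ≈ 2.97 m/s.
So the trolley is moving at 2.97 m/s toward the emitter.

2.97 m/s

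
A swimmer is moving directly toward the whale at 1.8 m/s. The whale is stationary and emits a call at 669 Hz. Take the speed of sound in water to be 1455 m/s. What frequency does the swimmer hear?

670 Hz

Only the observer moves, toward the source, so f' = f · (v + v_o)/v.
f' = 669 × (1455 + 1.8)/1455 = 669 × 1456.8/1455 ≈ 670 Hz.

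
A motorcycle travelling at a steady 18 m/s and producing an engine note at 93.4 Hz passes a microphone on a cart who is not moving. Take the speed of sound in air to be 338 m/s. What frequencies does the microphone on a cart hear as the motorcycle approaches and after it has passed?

99 Hz approaching; 89 Hz receding

Approaching: f₁ = f · v/(v − v_s) = 93.4 × 338/320 ≈ 99 Hz.
Receding: f₂ = f · v/(v + v_s) = 93.4 × 338/356 ≈ 89 Hz.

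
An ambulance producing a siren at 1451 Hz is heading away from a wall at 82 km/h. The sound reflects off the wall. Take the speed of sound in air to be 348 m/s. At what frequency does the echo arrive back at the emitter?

82 km/h = 22.78 m/s.
The wall receives the sound from a moving source: f₁ = f₀ · v/(v + v_e) = 1451 × 348/370.78 ≈ 1362 Hz.
On the return leg the ambulance is a moving observer: f₂ = f₁ · (v − v_e)/v = 1362 × 325.22/348 ≈ 1273 Hz.

1273 Hz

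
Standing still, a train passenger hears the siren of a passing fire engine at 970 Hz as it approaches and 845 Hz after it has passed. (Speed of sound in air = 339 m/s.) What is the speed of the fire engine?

f₁/f₂ = (v + v_s)/(v − v_s), so v_s = v · (f₁ − f₂)/(f₁ + f₂).
v_s = 339 × (970 − 845)/(970 + 845) = 339 × 125/1815 ≈ 23.3 m/s.

23.3 m/s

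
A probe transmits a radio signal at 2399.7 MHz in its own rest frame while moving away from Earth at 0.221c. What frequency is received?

Relativistic Doppler for frequency: f' = f₀ · √((1 − β)/(1 + β)).
f' = 2399.7 × √(0.7790/1.2210) = 2399.7 × 0.79875 ≈ 1916.8 MHz.

1916.8 MHz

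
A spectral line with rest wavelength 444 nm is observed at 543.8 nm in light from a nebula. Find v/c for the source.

0.200

λ'/λ₀ = 1.2248 > 1 (redshift), so the source is receding.
λ'/λ₀ = √((1 + β)/(1 − β)) for a receding source ⇒ β = (r² − 1)/(r² + 1) with r = λ'/λ₀.
β = (1.5001 − 1)/(1.5001 + 1) ≈ 0.200.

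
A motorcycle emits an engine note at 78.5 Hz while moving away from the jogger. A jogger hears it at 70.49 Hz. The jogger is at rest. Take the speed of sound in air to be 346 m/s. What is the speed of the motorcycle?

f' = f · v/(v + v_s) ⇒ v_s = v · |1 − f/f'|.
v_s = 346 × |1 − 78.5/70.49| = 346 × 0.1136 ≈ 39 m/s.

39 m/s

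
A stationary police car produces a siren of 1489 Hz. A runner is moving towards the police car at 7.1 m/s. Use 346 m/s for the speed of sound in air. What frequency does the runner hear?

Moving observer, stationary source: f' = f · (v + v_o)/v.
f' = 1489 × (346 + 7.1)/346 = 1489 × 353.1/346 ≈ 1520 Hz.

1520 Hz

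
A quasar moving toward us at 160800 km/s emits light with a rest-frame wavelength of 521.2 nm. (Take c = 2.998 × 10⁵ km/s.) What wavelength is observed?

286.3 nm

β = v/c = 160800/299800 = 0.5364.
Relativistic Doppler for wavelength: λ' = λ₀ · √((1 − β)/(1 + β)).
λ' = 521.2 × √(0.4636/1.5364) = 521.2 × 0.54935 ≈ 286.3 nm.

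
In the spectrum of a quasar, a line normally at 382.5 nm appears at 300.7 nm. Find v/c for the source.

0.236c

λ'/λ₀ = 0.7861 < 1 (blueshift), so the source is approaching.
λ'/λ₀ = √((1 − β)/(1 + β)) for an approaching source ⇒ β = (1 − r²)/(1 + r²) with r = λ'/λ₀.
β = (1 − 0.6180)/(1 + 0.6180) ≈ 0.236.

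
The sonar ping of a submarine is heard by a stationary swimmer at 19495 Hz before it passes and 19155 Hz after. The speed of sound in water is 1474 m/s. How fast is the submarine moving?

f₁/f₂ = (v + v_s)/(v − v_s), so v_s = v · (f₁ − f₂)/(f₁ + f₂).
v_s = 1474 × (19495 − 19155)/(19495 + 19155) = 1474 × 340/38650 ≈ 13.0 m/s.

13.0 m/s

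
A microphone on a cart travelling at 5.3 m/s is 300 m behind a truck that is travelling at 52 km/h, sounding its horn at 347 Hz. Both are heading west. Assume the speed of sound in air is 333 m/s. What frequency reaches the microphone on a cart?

52 km/h = 14.44 m/s.
The microphone on a cart is behind, so the truck is moving away from it while the microphone on a cart is moving toward the truck.
With source receding and observer approaching, f' = f · (v + v_o)/(v + v_s).
f' = 347 × (333 + 5.3)/(333 + 14.44) = 347 × 338.3/347.44 ≈ 338 Hz.

338 Hz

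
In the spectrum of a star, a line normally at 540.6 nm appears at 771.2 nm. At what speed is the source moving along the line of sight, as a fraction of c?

0.341

λ'/λ₀ = 1.4266 > 1 (redshift), so the source is receding.
λ'/λ₀ = √((1 + β)/(1 − β)) for a receding source ⇒ β = (r² − 1)/(r² + 1) with r = λ'/λ₀.
β = (2.0351 − 1)/(2.0351 + 1) ≈ 0.341.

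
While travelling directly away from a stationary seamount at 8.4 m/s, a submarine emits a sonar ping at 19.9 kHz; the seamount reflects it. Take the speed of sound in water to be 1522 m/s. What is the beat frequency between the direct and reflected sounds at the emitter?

218 Hz

The seamount receives the sound from a moving source: f₁ = f₀ · v/(v + v_e) = 19.9 × 1522/1530.4 ≈ 19.791 kHz.
On the return leg the submarine is a moving observer: f₂ = f₁ · (v − v_e)/v = 19.791 × 1513.6/1522 ≈ 19.682 kHz.
Equivalently f₂ = f₀ · (v − v_e)/(v + v_e).
Beat against the emitted tone (with f₀ = 19900 Hz): |f₂ − f₀| = 2v_e·f₀/(v + v_e) = 2 × 8.4 × 19900/1530.4 ≈ 218 Hz.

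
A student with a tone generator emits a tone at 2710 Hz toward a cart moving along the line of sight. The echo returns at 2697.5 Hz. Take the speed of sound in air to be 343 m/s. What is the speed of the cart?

0.79 m/s

Double Doppler shift off a moving reflector: f₂ = f₀ · (v + u)/(v − u) (u > 0 toward emitter).
Rearranging, u = v · (f₂ − f₀)/(f₂ + f₀) = 343 × -12.5/5407.5 ≈ -0.79 m/s.
So the cart is moving at 0.79 m/s away from the emitter.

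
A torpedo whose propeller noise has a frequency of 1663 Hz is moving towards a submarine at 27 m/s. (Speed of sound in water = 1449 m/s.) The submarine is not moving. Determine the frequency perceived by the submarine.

1695 Hz

Only the source moves, toward the listener, so f' = f · v/(v − v_s).
f' = 1663 × 1449/(1449 − 27) = 1663 × 1449/1422 ≈ 1695 Hz.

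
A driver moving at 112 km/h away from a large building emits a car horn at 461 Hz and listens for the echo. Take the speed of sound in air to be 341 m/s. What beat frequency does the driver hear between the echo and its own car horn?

77 Hz

112 km/h = 31.11 m/s.
The large building receives the sound from a moving source: f₁ = f₀ · v/(v + v_e) = 461 × 341/372.11 ≈ 422.5 Hz.
On the return leg the driver is a moving observer: f₂ = f₁ · (v − v_e)/v = 422.5 × 309.89/341 ≈ 383.9 Hz.
Equivalently f₂ = f₀ · (v − v_e)/(v + v_e).
Beat against the emitted tone: |f₂ − f₀| = 2v_e·f₀/(v + v_e) = 2 × 31.11 × 461/372.11 ≈ 77 Hz.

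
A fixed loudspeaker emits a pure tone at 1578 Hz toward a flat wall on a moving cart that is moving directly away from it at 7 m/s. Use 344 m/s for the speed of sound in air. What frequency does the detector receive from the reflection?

1515 Hz

At the flat wall on a moving cart (a moving observer), f₁ = f₀ · (v − u)/v = 1578 × 337/344 ≈ 1546 Hz.
On reflection it acts as a source moving away from the stationary detector: f₂ = f₁ · v/(v + u) = 1546 × 344/351 ≈ 1515 Hz.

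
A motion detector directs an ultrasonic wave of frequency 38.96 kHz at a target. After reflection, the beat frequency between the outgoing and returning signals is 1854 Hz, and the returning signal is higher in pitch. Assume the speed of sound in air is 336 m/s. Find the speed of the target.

Double Doppler shift off a moving reflector: f₂ = f₀ · (v + u)/(v − u) (u > 0 toward emitter).
Returning signal is higher, so f₂ = f₀ + Δf = 38960 + 1854 = 40814 Hz.
Rearranging, u = v · (f₂ − f₀)/(f₂ + f₀) = 336 × 1854/79774 ≈ 7.8 m/s.
So the target is moving at 7.8 m/s toward the emitter.

7.8 m/s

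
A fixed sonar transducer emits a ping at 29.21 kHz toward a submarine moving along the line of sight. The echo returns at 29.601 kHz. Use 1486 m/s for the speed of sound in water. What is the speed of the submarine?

9.9 m/s

Double Doppler shift off a moving reflector: f₂ = f₀ · (v + u)/(v − u) (u > 0 toward emitter).
Rearranging, u = v · (f₂ − f₀)/(f₂ + f₀) = 1486 × 0.391/58.811 ≈ 9.9 m/s.
So the submarine is moving at 9.9 m/s toward the emitter.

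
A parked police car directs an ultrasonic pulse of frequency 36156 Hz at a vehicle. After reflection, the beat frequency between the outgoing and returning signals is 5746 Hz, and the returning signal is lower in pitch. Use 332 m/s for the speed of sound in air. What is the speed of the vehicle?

29 m/s

Double Doppler shift off a moving reflector: f₂ = f₀ · (v + u)/(v − u) (u > 0 toward emitter).
Returning signal is lower, so f₂ = f₀ − Δf = 36156 − 5746 = 30410 Hz.
Rearranging, u = v · (f₂ − f₀)/(f₂ + f₀) = 332 × -5746/66566 ≈ -29 m/s.
So the vehicle is moving at 29 m/s away from the emitter.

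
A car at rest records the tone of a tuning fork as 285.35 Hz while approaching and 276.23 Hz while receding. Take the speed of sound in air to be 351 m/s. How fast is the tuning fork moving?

f₁/f₂ = (v + v_s)/(v − v_s), so v_s = v · (f₁ − f₂)/(f₁ + f₂).
v_s = 351 × (285.35 − 276.23)/(285.35 + 276.23) = 351 × 9.12/561.58 ≈ 5.7 m/s.

5.7 m/s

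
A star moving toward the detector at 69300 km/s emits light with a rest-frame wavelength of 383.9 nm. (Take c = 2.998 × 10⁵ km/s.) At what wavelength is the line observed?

β = v/c = 69300/299800 = 0.2312.
Relativistic Doppler for wavelength: λ' = λ₀ · √((1 − β)/(1 + β)).
λ' = 383.9 × √(0.7688/1.2312) = 383.9 × 0.79025 ≈ 303.4 nm.

303.4 nm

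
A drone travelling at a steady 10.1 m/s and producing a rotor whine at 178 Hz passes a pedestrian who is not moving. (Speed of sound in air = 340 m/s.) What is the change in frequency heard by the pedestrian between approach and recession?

10.6 Hz

Approaching: f₁ = f · v/(v − v_s) = 178 × 340/329.9 ≈ 183.4 Hz.
Receding: f₂ = f · v/(v + v_s) = 178 × 340/350.1 ≈ 172.9 Hz.
Drop: f₁ − f₂ = 2f·v·v_s/(v² − v_s²) = 2 × 178 × 340 × 10.1/(340² − 10.1²) ≈ 10.6 Hz.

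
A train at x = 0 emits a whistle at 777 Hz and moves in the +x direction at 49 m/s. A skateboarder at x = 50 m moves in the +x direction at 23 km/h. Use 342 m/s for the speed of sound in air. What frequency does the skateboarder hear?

23 km/h = 6.389 m/s.
The observer lies on the +x side, so the source is heading toward the observer and the observer is heading away from the source.
With source approaching and observer receding, f' = f · (v − v_o)/(v − v_s).
f' = 777 × (342 − 6.389)/(342 − 49) = 777 × 335.61/293 ≈ 890 Hz.

890 Hz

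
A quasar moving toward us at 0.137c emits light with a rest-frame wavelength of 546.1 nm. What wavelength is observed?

Relativistic Doppler for wavelength: λ' = λ₀ · √((1 − β)/(1 + β)).
λ' = 546.1 × √(0.8630/1.1370) = 546.1 × 0.87121 ≈ 475.8 nm.

475.8 nm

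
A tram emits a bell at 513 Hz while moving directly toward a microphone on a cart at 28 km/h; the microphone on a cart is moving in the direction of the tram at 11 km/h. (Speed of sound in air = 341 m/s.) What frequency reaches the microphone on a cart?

530 Hz

28 km/h = 7.778 m/s; 11 km/h = 3.056 m/s.
Both move, so f' = f · (v + v_o)/(v − v_s).
f' = 513 × (341 + 3.056)/(341 − 7.778) = 513 × 344.06/333.22 ≈ 530 Hz.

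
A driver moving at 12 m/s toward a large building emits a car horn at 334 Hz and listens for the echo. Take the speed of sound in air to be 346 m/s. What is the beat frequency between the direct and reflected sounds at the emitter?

24.0 Hz

The large building receives the sound from a moving source: f₁ = f₀ · v/(v − v_e) = 334 × 346/334 ≈ 346.0 Hz.
On the return leg the driver is a moving observer: f₂ = f₁ · (v + v_e)/v = 346.0 × 358/346 ≈ 358.0 Hz.
Equivalently f₂ = f₀ · (v + v_e)/(v − v_e).
Beat against the emitted tone: |f₂ − f₀| = 2v_e·f₀/(v − v_e) = 2 × 12 × 334/334 ≈ 24.0 Hz.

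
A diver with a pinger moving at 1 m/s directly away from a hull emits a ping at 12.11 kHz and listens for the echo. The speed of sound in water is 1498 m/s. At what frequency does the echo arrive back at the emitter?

The hull receives the sound from a moving source: f₁ = f₀ · v/(v + v_e) = 12.11 × 1498/1499 ≈ 12.10 kHz.
On the return leg the diver with a pinger is a moving observer: f₂ = f₁ · (v − v_e)/v = 12.10 × 1497/1498 ≈ 12.09 kHz.
Equivalently f₂ = f₀ · (v − v_e)/(v + v_e).

12.09 kHz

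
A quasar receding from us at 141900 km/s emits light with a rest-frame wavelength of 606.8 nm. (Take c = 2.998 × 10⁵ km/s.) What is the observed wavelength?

1014.9 nm

β = v/c = 141900/299800 = 0.4733.
Relativistic Doppler for wavelength: λ' = λ₀ · √((1 + β)/(1 − β)).
λ' = 606.8 × √(1.4733/0.5267) = 606.8 × 1.67253 ≈ 1014.9 nm.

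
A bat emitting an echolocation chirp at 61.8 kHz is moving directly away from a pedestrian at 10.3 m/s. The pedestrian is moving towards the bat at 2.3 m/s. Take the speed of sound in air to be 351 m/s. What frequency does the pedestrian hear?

Both move, so f' = f · (v + v_o)/(v + v_s).
f' = 61.8 × (351 + 2.3)/(351 + 10.3) = 61.8 × 353.3/361.3 ≈ 60.4 kHz.

60.4 kHz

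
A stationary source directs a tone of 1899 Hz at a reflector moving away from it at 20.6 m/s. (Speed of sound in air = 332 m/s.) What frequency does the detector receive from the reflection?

The reflector first receives the wave as a moving observer: f₁ = f₀ · (v − u)/v = 1899 × (332 − 20.6)/332 ≈ 1781 Hz.
On reflection it acts as a source moving away from the stationary detector: f₂ = f₁ · v/(v + u) = 1781 × 332/352.6 ≈ 1677 Hz.
Equivalently f₂ = f₀ · (v − u)/(v + u).

1677 Hz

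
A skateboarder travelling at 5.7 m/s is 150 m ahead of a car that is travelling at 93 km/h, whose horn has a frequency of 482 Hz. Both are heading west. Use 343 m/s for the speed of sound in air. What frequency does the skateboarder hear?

93 km/h = 25.83 m/s.
The skateboarder is ahead, so the car is moving toward it while the skateboarder is moving away from the car.
With source approaching and observer receding, f' = f · (v − v_o)/(v − v_s).
f' = 482 × (343 − 5.7)/(343 − 25.83) = 482 × 337.3/317.17 ≈ 513 Hz.

513 Hz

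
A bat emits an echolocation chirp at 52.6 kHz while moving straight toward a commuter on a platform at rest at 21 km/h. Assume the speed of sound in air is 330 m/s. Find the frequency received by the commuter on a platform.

21 km/h = 5.833 m/s.
With the source moving toward a stationary observer, f' = f · v/(v − v_s).
f' = 52.6 × 330/(330 − 5.833) = 52.6 × 330/324.2 ≈ 53.5 kHz.

53.5 kHz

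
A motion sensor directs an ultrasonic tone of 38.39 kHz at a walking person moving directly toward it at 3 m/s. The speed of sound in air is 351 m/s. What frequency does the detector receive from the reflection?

At the walking person (a moving observer), f₁ = f₀ · (v + u)/v = 38.39 × 354/351 ≈ 38.7 kHz.
On reflection it acts as a source moving toward the stationary detector: f₂ = f₁ · v/(v − u) = 38.7 × 351/348 ≈ 39.1 kHz.
Equivalently f₂ = f₀ · (v + u)/(v − u).

39.1 kHz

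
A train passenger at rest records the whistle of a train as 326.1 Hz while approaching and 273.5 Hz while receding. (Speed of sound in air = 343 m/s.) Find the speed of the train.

f₁/f₂ = (v + v_s)/(v − v_s), so v_s = v · (f₁ − f₂)/(f₁ + f₂).
v_s = 343 × (326.1 − 273.5)/(326.1 + 273.5) = 343 × 52.6/599.6 ≈ 30 m/s.

30 m/s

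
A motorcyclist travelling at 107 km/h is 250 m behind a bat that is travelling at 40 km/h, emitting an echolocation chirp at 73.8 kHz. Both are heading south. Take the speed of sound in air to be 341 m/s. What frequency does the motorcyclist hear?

40 km/h = 11.11 m/s; 107 km/h = 29.72 m/s.
The motorcyclist is behind, so the bat is moving away from it while the motorcyclist is moving toward the bat.
With source receding and observer approaching, f' = f · (v + v_o)/(v + v_s).
f' = 73.8 × (341 + 29.72)/(341 + 11.11) = 73.8 × 370.72/352.11 ≈ 77.7 kHz.

77.7 kHz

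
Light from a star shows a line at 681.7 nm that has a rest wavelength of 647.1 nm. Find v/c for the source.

0.052c

λ'/λ₀ = 1.0535 > 1 (redshift), so the source is receding.
λ'/λ₀ = √((1 + β)/(1 − β)) for a receding source ⇒ β = (r² − 1)/(r² + 1) with r = λ'/λ₀.
β = (1.1098 − 1)/(1.1098 + 1) ≈ 0.052.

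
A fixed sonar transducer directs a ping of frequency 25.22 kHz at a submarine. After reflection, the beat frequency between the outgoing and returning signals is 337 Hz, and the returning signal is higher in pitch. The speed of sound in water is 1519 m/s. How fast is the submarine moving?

Double Doppler shift off a moving reflector: f₂ = f₀ · (v + u)/(v − u) (u > 0 toward emitter).
Returning signal is higher, so f₂ = f₀ + Δf = 25220 + 337 = 25557 Hz.
Rearranging, u = v · (f₂ − f₀)/(f₂ + f₀) = 1519 × 337/50777 ≈ 10.1 m/s.
So the submarine is moving at 10.1 m/s toward the emitter.

10.1 m/s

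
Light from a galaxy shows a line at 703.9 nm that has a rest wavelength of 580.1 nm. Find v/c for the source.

0.191

λ'/λ₀ = 1.2134 > 1 (redshift), so the source is receding.
λ'/λ₀ = √((1 + β)/(1 − β)) for a receding source ⇒ β = (r² − 1)/(r² + 1) with r = λ'/λ₀.
β = (1.4724 − 1)/(1.4724 + 1) ≈ 0.191.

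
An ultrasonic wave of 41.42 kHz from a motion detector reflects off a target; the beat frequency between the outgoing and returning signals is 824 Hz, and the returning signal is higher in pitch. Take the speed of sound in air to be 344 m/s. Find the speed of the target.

3.4 m/s

Double Doppler shift off a moving reflector: f₂ = f₀ · (v + u)/(v − u) (u > 0 toward emitter).
Returning signal is higher, so f₂ = f₀ + Δf = 41420 + 824 = 42244 Hz.
Rearranging, u = v · (f₂ − f₀)/(f₂ + f₀) = 344 × 824/83664 ≈ 3.4 m/s.
So the target is moving at 3.4 m/s toward the emitter.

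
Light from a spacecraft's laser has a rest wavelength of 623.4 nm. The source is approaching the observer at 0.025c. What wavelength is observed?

Relativistic Doppler for wavelength: λ' = λ₀ · √((1 − β)/(1 + β)).
λ' = 623.4 × √(0.9750/1.0250) = 623.4 × 0.97530 ≈ 608.0 nm.

608.0 nm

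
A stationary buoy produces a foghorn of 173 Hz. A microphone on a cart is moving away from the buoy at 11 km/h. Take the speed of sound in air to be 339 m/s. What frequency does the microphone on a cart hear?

11 km/h = 3.056 m/s.
Moving observer, stationary source: f' = f · (v − v_o)/v.
f' = 173 × (339 − 3.056)/339 = 173 × 335.94/339 ≈ 171 Hz.

171 Hz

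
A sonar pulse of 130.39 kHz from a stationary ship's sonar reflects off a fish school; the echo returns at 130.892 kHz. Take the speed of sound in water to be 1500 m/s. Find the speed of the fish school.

2.88 m/s

Double Doppler shift off a moving reflector: f₂ = f₀ · (v + u)/(v − u) (u > 0 toward emitter).
Rearranging, u = v · (f₂ − f₀)/(f₂ + f₀) = 1500 × 0.502/261.282 ≈ 2.88 m/s.
So the fish school is moving at 2.88 m/s toward the emitter.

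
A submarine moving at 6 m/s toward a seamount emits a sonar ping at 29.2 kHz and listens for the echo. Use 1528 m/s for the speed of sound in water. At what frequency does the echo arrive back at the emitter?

29.4 kHz

The seamount receives the sound from a moving source: f₁ = f₀ · v/(v − v_e) = 29.2 × 1528/1522 ≈ 29.3 kHz.
On the return leg the submarine is a moving observer: f₂ = f₁ · (v + v_e)/v = 29.3 × 1534/1528 ≈ 29.4 kHz.
Equivalently f₂ = f₀ · (v + v_e)/(v − v_e).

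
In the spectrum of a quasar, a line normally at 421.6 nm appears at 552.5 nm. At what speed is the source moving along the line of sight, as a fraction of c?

0.264

λ'/λ₀ = 1.3105 > 1 (redshift), so the source is receding.
λ'/λ₀ = √((1 + β)/(1 − β)) for a receding source ⇒ β = (r² − 1)/(r² + 1) with r = λ'/λ₀.
β = (1.7174 − 1)/(1.7174 + 1) ≈ 0.264.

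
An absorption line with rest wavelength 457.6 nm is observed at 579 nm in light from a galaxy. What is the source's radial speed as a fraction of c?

λ'/λ₀ = 1.2653 > 1 (redshift), so the source is receding.
λ'/λ₀ = √((1 + β)/(1 − β)) for a receding source ⇒ β = (r² − 1)/(r² + 1) with r = λ'/λ₀.
β = (1.6010 − 1)/(1.6010 + 1) ≈ 0.231.

0.231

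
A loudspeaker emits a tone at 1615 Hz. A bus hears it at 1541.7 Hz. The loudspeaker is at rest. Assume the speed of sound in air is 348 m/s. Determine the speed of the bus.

f' < f, so the bus is receding.
f' = f · (v − v_o)/v ⇒ v_o = v · |f'/f − 1|.
v_o = 348 × |1541.7/1615 − 1| = 348 × 0.04539 ≈ 15.8 m/s.

15.8 m/s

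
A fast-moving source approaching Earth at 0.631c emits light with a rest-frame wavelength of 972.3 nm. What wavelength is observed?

Relativistic Doppler for wavelength: λ' = λ₀ · √((1 − β)/(1 + β)).
λ' = 972.3 × √(0.3690/1.6310) = 972.3 × 0.47565 ≈ 462.5 nm.

462.5 nm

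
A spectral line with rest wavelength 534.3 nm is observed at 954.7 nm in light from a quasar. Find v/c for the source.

λ'/λ₀ = 1.7868 > 1 (redshift), so the source is receding.
λ'/λ₀ = √((1 + β)/(1 − β)) for a receding source ⇒ β = (r² − 1)/(r² + 1) with r = λ'/λ₀.
β = (3.1927 − 1)/(3.1927 + 1) ≈ 0.523.

0.523c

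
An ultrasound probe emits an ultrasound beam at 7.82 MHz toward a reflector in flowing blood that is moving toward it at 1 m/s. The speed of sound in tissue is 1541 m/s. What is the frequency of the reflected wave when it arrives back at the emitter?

At the reflector in flowing blood (a moving observer), f₁ = f₀ · (v + u)/v = 7.82 × 1542/1541 ≈ 7.825 MHz.
The reflection then acts as a moving source: f₂ = f₁ · v/(v − u) ≈ 7.830 MHz.
Equivalently f₂ = f₀ · (v + u)/(v − u).

7.830 MHz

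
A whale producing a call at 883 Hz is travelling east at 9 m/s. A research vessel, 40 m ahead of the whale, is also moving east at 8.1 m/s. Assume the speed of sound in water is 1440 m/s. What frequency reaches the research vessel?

The research vessel is ahead, so the whale is moving toward it while the research vessel is moving away from the whale.
Both move, so f' = f · (v − v_o)/(v − v_s).
f' = 883 × (1440 − 8.1)/(1440 − 9) = 883 × 1431.9/1431 ≈ 884 Hz.

884 Hz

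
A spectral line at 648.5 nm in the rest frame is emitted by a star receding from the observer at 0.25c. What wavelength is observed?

Relativistic Doppler for wavelength: λ' = λ₀ · √((1 + β)/(1 − β)).
λ' = 648.5 × √(1.2500/0.7500) = 648.5 × 1.29099 ≈ 837.2 nm.

837.2 nm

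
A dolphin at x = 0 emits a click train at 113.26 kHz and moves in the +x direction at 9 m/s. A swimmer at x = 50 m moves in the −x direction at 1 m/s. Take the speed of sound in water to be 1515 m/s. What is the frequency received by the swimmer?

The observer lies on the +x side, so the source is heading toward the observer and the observer is heading toward the source.
With source approaching and observer approaching, f' = f · (v + v_o)/(v − v_s).
f' = 113.26 × (1515 + 1)/(1515 − 9) = 113.26 × 1516/1506 ≈ 114.0 kHz.

114.0 kHz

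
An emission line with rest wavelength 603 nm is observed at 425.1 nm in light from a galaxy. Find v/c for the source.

λ'/λ₀ = 0.7050 < 1 (blueshift), so the source is approaching.
λ'/λ₀ = √((1 − β)/(1 + β)) for an approaching source ⇒ β = (1 − r²)/(1 + r²) with r = λ'/λ₀.
β = (1 − 0.4970)/(1 + 0.4970) ≈ 0.336.

0.336c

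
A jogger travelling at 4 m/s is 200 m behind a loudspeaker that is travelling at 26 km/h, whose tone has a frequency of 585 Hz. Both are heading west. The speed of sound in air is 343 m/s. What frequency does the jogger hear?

580 Hz

26 km/h = 7.222 m/s.
The jogger is behind, so the loudspeaker is moving away from it while the jogger is moving toward the loudspeaker.
Both move, so f' = f · (v + v_o)/(v + v_s).
f' = 585 × (343 + 4)/(343 + 7.222) = 585 × 347/350.22 ≈ 580 Hz.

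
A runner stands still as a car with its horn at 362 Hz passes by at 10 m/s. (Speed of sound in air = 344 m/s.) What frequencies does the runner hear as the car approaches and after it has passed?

373 Hz approaching; 352 Hz receding

Approaching: f₁ = f · v/(v − v_s) = 362 × 344/334 ≈ 373 Hz.
Receding: f₂ = f · v/(v + v_s) = 362 × 344/354 ≈ 352 Hz.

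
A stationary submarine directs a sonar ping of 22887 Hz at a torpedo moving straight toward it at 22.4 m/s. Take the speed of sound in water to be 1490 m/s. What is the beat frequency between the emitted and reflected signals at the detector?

The torpedo first receives the wave as a moving observer: f₁ = f₀ · (v + u)/v = 22887 × (1490 + 22.4)/1490 ≈ 23231 Hz.
On reflection it acts as a source moving toward the stationary detector: f₂ = f₁ · v/(v − u) = 23231 × 1490/1467.6 ≈ 23586 Hz.
Beat frequency: |f₂ − f₀| = 2u·f₀/(v − u) = 2 × 22.4 × 22887/1467.6 ≈ 699 Hz.

699 Hz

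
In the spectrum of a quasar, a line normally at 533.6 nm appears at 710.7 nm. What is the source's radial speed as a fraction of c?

λ'/λ₀ = 1.3319 > 1 (redshift), so the source is receding.
λ'/λ₀ = √((1 + β)/(1 − β)) for a receding source ⇒ β = (r² − 1)/(r² + 1) with r = λ'/λ₀.
β = (1.7739 − 1)/(1.7739 + 1) ≈ 0.279.

0.279c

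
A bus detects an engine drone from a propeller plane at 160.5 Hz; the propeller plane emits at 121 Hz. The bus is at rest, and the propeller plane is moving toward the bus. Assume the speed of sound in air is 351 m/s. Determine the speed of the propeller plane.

86 m/s

f' = f · v/(v − v_s) ⇒ v_s = v · |1 − f/f'|.
v_s = 351 × |1 − 121/160.5| = 351 × 0.2461 ≈ 86 m/s.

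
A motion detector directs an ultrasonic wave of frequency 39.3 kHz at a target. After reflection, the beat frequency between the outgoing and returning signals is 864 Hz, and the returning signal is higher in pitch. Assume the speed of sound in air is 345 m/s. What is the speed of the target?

3.8 m/s

Double Doppler shift off a moving reflector: f₂ = f₀ · (v + u)/(v − u) (u > 0 toward emitter).
Returning signal is higher, so f₂ = f₀ + Δf = 39300 + 864 = 40164 Hz.
Rearranging, u = v · (f₂ − f₀)/(f₂ + f₀) = 345 × 864/79464 ≈ 3.8 m/s.
So the target is moving at 3.8 m/s toward the emitter.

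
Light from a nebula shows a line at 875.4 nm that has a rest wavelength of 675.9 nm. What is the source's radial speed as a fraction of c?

λ'/λ₀ = 1.2952 > 1 (redshift), so the source is receding.
λ'/λ₀ = √((1 + β)/(1 − β)) for a receding source ⇒ β = (r² − 1)/(r² + 1) with r = λ'/λ₀.
β = (1.6774 − 1)/(1.6774 + 1) ≈ 0.253.

0.253c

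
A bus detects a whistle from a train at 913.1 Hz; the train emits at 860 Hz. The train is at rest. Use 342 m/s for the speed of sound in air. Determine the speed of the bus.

f' > f, so the bus is approaching.
f' = f · (v + v_o)/v ⇒ v_o = v · |f'/f − 1|.
v_o = 342 × |913.1/860 − 1| = 342 × 0.06174 ≈ 21.1 m/s.

21.1 m/s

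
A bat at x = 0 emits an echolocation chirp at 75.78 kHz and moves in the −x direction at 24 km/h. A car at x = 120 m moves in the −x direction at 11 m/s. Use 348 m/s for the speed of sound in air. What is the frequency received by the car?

24 km/h = 6.667 m/s.
The observer lies on the +x side, so the source is heading away from the observer and the observer is heading toward the source.
General Doppler shift: f' = f · (v + v_o)/(v + v_s).
f' = 75.78 × (348 + 11)/(348 + 6.667) = 75.78 × 359/354.67 ≈ 76.7 kHz.

76.7 kHz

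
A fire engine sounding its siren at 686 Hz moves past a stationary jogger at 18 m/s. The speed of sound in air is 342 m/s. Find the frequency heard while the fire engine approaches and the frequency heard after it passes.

Approaching: f₁ = f · v/(v − v_s) = 686 × 342/324 ≈ 724 Hz.
Receding: f₂ = f · v/(v + v_s) = 686 × 342/360 ≈ 652 Hz.

724 Hz approaching; 652 Hz receding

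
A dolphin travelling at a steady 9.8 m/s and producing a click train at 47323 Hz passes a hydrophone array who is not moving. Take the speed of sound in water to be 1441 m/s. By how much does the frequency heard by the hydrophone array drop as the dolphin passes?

Approaching: f₁ = f · v/(v − v_s) = 47323 × 1441/1431.2 ≈ 47647 Hz.
Receding: f₂ = f · v/(v + v_s) = 47323 × 1441/1450.8 ≈ 47003 Hz.
Drop: f₁ − f₂ = 2f·v·v_s/(v² − v_s²) = 2 × 47323 × 1441 × 9.8/(1441² − 9.8²) ≈ 644 Hz.

644 Hz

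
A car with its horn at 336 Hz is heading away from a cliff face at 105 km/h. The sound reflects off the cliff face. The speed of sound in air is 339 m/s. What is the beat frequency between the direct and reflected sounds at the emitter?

53.2 Hz

105 km/h = 29.17 m/s.
The cliff face receives the sound from a moving source: f₁ = f₀ · v/(v + v_e) = 336 × 339/368.17 ≈ 309.4 Hz.
On the return leg the car is a moving observer: f₂ = f₁ · (v − v_e)/v = 309.4 × 309.83/339 ≈ 282.8 Hz.
Beat against the emitted tone: |f₂ − f₀| = 2v_e·f₀/(v + v_e) = 2 × 29.17 × 336/368.17 ≈ 53.2 Hz.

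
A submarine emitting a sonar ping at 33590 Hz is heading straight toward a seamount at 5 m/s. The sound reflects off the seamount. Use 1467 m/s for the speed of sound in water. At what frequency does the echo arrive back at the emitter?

33820 Hz

The seamount receives the sound from a moving source: f₁ = f₀ · v/(v − v_e) = 33590 × 1467/1462 ≈ 33705 Hz.
On the return leg the submarine is a moving observer: f₂ = f₁ · (v + v_e)/v = 33705 × 1472/1467 ≈ 33820 Hz.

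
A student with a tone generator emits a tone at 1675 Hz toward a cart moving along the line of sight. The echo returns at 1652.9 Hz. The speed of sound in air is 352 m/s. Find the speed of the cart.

2.34 m/s

Double Doppler shift off a moving reflector: f₂ = f₀ · (v + u)/(v − u) (u > 0 toward emitter).
Rearranging, u = v · (f₂ − f₀)/(f₂ + f₀) = 352 × -22.1/3327.9 ≈ -2.34 m/s.
So the cart is moving at 2.34 m/s away from the emitter.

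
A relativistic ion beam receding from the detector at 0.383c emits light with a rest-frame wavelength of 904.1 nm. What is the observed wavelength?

1353.6 nm

Relativistic Doppler for wavelength: λ' = λ₀ · √((1 + β)/(1 − β)).
λ' = 904.1 × √(1.3830/0.6170) = 904.1 × 1.49716 ≈ 1353.6 nm.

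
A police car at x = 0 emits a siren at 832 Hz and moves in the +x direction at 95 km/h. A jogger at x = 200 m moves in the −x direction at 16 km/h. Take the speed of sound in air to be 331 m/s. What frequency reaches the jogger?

916 Hz

95 km/h = 26.39 m/s; 16 km/h = 4.444 m/s.
The observer lies on the +x side, so the source is heading toward the observer and the observer is heading toward the source.
With source approaching and observer approaching, f' = f · (v + v_o)/(v − v_s).
f' = 832 × (331 + 4.444)/(331 − 26.39) = 832 × 335.44/304.61 ≈ 916 Hz.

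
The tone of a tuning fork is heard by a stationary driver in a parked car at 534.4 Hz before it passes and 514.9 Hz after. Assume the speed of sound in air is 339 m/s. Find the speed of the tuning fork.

6.3 m/s

f₁/f₂ = (v + v_s)/(v − v_s), so v_s = v · (f₁ − f₂)/(f₁ + f₂).
v_s = 339 × (534.4 − 514.9)/(534.4 + 514.9) = 339 × 19.5/1049.3 ≈ 6.3 m/s.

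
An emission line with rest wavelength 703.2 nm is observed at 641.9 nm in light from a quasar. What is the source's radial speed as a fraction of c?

0.091

λ'/λ₀ = 0.9128 < 1 (blueshift), so the source is approaching.
λ'/λ₀ = √((1 − β)/(1 + β)) for an approaching source ⇒ β = (1 − r²)/(1 + r²) with r = λ'/λ₀.
β = (1 − 0.8333)/(1 + 0.8333) ≈ 0.091.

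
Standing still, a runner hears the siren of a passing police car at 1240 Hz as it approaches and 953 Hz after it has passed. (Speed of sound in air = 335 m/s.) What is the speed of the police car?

f₁/f₂ = (v + v_s)/(v − v_s), so v_s = v · (f₁ − f₂)/(f₁ + f₂).
v_s = 335 × (1240 − 953)/(1240 + 953) = 335 × 287/2193 ≈ 44 m/s.

44 m/s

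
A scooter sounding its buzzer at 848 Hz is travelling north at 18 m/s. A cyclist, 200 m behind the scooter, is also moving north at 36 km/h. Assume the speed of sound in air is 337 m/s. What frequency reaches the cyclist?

829 Hz

36 km/h = 10 m/s.
The cyclist is behind, so the scooter is moving away from it while the cyclist is moving toward the scooter.
With source receding and observer approaching, f' = f · (v + v_o)/(v + v_s).
f' = 848 × (337 + 10)/(337 + 18) = 848 × 347/355 ≈ 829 Hz.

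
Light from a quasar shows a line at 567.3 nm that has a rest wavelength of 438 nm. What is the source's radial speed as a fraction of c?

0.253

λ'/λ₀ = 1.2952 > 1 (redshift), so the source is receding.
λ'/λ₀ = √((1 + β)/(1 − β)) for a receding source ⇒ β = (r² − 1)/(r² + 1) with r = λ'/λ₀.
β = (1.6776 − 1)/(1.6776 + 1) ≈ 0.253.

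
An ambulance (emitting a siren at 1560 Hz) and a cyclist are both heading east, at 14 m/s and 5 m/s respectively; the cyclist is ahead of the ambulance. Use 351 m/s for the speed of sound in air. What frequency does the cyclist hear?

The cyclist is ahead, so the ambulance is moving toward it while the cyclist is moving away from the ambulance.
Both move, so f' = f · (v − v_o)/(v − v_s).
f' = 1560 × (351 − 5)/(351 − 14) = 1560 × 346/337 ≈ 1602 Hz.

1602 Hz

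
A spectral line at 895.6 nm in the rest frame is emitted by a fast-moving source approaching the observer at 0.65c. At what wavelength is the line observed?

Relativistic Doppler for wavelength: λ' = λ₀ · √((1 − β)/(1 + β)).
λ' = 895.6 × √(0.3500/1.6500) = 895.6 × 0.46057 ≈ 412.5 nm.

412.5 nm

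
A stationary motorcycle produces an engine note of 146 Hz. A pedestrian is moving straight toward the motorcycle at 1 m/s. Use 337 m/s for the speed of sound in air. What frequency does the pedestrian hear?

Only the observer moves, toward the source, so f' = f · (v + v_o)/v.
f' = 146 × (337 + 1)/337 = 146 × 338/337 ≈ 146 Hz.

146 Hz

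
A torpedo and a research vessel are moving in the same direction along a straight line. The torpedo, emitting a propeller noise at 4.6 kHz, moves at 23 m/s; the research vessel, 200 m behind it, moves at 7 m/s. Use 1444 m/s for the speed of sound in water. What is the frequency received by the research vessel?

4.55 kHz

The research vessel is behind, so the torpedo is moving away from it while the research vessel is moving toward the torpedo.
General Doppler shift: f' = f · (v + v_o)/(v + v_s).
f' = 4.6 × (1444 + 7)/(1444 + 23) = 4.6 × 1451/1467 ≈ 4.55 kHz.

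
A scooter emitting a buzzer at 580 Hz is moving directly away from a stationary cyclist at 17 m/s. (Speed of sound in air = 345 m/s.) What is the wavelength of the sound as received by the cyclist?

62.4 cm

With the source moving away from a stationary observer, f' = f · v/(v + v_s).
f' = 580 × 345/(345 + 17) ≈ 553 Hz.
λ' = v/f' = 345/552.762 ≈ 62.4 cm.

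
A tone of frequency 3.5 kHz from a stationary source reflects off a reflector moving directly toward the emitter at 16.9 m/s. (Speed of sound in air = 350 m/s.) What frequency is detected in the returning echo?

3.86 kHz

The reflector first receives the wave as a moving observer: f₁ = f₀ · (v + u)/v = 3.5 × (350 + 16.9)/350 ≈ 3.67 kHz.
On reflection it acts as a source moving toward the stationary detector: f₂ = f₁ · v/(v − u) = 3.67 × 350/333.1 ≈ 3.86 kHz.
Equivalently f₂ = f₀ · (v + u)/(v − u).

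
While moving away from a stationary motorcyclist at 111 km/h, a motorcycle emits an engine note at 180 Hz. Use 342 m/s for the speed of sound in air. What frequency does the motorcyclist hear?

111 km/h = 30.83 m/s.
Only the source moves, away from the listener, so f' = f · v/(v + v_s).
f' = 180 × 342/(342 + 30.83) = 180 × 342/372.8 ≈ 165 Hz.

165 Hz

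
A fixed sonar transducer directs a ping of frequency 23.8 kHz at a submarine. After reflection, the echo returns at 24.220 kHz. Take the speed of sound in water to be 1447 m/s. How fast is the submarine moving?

Double Doppler shift off a moving reflector: f₂ = f₀ · (v + u)/(v − u) (u > 0 toward emitter).
Rearranging, u = v · (f₂ − f₀)/(f₂ + f₀) = 1447 × 0.420/48.020 ≈ 12.7 m/s.
So the submarine is moving at 12.7 m/s toward the emitter.

12.7 m/s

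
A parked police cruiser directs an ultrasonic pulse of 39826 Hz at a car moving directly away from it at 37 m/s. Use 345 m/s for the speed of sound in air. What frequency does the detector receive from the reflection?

At the car (a moving observer), f₁ = f₀ · (v − u)/v = 39826 × 308/345 ≈ 35555 Hz.
On reflection it acts as a source moving away from the stationary detector: f₂ = f₁ · v/(v + u) = 35555 × 345/382 ≈ 32111 Hz.
Equivalently f₂ = f₀ · (v − u)/(v + u).

32111 Hz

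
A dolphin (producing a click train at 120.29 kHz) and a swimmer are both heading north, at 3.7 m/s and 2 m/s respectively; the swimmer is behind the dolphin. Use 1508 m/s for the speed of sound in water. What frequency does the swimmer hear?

120.2 kHz

The swimmer is behind, so the dolphin is moving away from it while the swimmer is moving toward the dolphin.
General Doppler shift: f' = f · (v + v_o)/(v + v_s).
f' = 120.29 × (1508 + 2)/(1508 + 3.7) = 120.29 × 1510/1511.7 ≈ 120.2 kHz.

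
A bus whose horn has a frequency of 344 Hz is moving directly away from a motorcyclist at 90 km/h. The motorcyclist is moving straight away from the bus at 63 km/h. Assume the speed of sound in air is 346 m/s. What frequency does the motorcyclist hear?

90 km/h = 25 m/s; 63 km/h = 17.5 m/s.
Both move, so f' = f · (v − v_o)/(v + v_s).
f' = 344 × (346 − 17.5)/(346 + 25) = 344 × 328.5/371 ≈ 305 Hz.

305 Hz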